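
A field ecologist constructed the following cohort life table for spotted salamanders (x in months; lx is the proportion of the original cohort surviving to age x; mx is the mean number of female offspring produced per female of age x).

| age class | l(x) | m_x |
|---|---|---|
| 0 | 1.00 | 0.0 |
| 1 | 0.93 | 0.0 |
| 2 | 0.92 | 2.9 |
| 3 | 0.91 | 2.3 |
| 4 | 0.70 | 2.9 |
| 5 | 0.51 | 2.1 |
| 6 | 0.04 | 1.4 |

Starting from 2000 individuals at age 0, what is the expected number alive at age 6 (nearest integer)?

Expected survivors = N0 · l_6 = 2000 × 0.04 = 80 → 80

80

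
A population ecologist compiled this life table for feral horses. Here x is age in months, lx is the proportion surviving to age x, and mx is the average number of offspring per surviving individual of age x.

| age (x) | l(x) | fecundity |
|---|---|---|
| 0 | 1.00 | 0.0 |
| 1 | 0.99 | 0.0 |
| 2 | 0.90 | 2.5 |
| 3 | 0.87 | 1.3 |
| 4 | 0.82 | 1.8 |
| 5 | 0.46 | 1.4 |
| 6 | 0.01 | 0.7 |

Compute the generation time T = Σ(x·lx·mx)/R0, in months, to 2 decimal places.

3.10

lx·mx: 0, 0, 2.25, 1.131, 1.476, 0.644, 0.007 → R0 = 5.508
x·lx·mx: 0, 0, 4.5, 3.393, 5.904, 3.22, 0.042 → Σ = 17.059
T = 17.059 / 5.508 = 3.097131… → 3.10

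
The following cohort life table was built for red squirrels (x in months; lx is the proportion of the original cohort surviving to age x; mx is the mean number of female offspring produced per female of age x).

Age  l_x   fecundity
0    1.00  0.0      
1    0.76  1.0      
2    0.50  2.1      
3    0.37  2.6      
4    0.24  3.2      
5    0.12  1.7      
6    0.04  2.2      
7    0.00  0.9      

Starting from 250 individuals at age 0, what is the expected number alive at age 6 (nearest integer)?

Expected survivors = N0 · l_6 = 250 × 0.04 = 10 → 10

10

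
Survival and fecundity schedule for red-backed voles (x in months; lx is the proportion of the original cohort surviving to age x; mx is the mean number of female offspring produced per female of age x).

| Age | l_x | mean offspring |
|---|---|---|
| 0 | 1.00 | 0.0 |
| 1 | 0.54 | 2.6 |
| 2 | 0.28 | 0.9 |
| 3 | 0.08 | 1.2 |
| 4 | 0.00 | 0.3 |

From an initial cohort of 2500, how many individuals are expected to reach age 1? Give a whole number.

1350

Expected survivors = N0 · l_1 = 2500 × 0.54 = 1350 → 1350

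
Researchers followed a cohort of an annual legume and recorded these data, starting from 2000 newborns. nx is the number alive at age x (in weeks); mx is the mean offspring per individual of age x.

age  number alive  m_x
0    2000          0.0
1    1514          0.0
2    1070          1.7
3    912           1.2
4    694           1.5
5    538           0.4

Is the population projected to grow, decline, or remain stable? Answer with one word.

growing

lx = nx/n0 = nx/2000: 1, 0.757, 0.535, 0.456, 0.347, 0.269
R0 = Σ lx·mx = 0 + 0 + 0.9095 + 0.5472 + 0.5205 + 0.1076 = 2.0848
R0 > 1, so the population is growing.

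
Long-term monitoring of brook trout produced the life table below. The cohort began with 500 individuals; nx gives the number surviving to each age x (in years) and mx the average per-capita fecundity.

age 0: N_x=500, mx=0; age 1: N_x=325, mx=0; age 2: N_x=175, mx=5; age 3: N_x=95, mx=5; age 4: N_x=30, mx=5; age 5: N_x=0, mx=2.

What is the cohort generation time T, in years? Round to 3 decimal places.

lx = nx/n0 = nx/500: 1, 0.65, 0.35, 0.19, 0.06, 0
lx·mx: 0, 0, 1.75, 0.95, 0.3, 0 → R0 = 3
x·lx·mx: 0, 0, 3.5, 2.85, 1.2, 0 → Σ = 7.55
T = 7.55 / 3 = 2.516667… → 2.517

2.517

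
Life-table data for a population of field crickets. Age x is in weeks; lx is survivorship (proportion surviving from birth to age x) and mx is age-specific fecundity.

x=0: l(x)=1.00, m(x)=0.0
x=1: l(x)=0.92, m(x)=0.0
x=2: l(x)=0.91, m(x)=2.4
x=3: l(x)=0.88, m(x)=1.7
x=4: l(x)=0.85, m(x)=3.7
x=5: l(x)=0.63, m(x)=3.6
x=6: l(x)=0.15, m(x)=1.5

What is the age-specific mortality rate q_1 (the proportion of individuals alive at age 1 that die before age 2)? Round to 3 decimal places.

0.011

q_1 = (l_1 − l_2) / l_1 = (0.92 − 0.91) / 0.92
     = 0.01 / 0.92 = 0.01087… → 0.011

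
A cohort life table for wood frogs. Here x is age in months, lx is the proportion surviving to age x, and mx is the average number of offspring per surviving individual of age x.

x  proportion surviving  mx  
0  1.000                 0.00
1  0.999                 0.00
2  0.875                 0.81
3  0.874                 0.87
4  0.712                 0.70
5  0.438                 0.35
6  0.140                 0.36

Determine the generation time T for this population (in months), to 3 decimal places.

lx·mx: 0, 0, 0.70875, 0.76038, 0.4984, 0.1533, 0.0504 → R0 = 2.17123
x·lx·mx: 0, 0, 1.4175, 2.28114, 1.9936, 0.7665, 0.3024 → Σ = 6.76114
T = 6.76114 / 2.17123 = 3.113968… → 3.114

3.114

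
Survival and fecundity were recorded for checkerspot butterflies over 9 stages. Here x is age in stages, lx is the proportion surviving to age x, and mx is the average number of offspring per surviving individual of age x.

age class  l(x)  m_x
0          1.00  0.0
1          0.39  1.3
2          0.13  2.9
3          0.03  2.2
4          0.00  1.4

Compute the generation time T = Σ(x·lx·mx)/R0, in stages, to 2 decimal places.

lx·mx: 0, 0.507, 0.377, 0.066, 0 → R0 = 0.95
x·lx·mx: 0, 0.507, 0.754, 0.198, 0 → Σ = 1.459
T = 1.459 / 0.95 = 1.535789… → 1.54

1.54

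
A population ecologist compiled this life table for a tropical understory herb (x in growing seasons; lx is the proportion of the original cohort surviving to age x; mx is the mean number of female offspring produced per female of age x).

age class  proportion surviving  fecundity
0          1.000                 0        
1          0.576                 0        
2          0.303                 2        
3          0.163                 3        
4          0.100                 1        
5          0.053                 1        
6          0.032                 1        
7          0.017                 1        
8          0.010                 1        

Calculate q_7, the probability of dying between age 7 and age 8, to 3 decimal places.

0.412

q_7 = (l_7 − l_8) / l_7 = (0.017 − 0.01) / 0.017
     = 0.007 / 0.017 = 0.411765… → 0.412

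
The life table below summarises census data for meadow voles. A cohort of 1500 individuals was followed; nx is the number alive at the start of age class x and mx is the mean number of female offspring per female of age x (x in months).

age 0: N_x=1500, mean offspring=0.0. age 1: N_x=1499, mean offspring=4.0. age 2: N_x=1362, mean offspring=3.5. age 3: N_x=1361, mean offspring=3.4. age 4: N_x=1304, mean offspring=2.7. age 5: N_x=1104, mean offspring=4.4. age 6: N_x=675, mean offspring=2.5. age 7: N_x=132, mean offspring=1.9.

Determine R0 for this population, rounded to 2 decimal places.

lx = nx/n0 = nx/1500: 1, 0.99933…, 0.908, 0.90733…, 0.86933…, 0.736, 0.45, 0.088
lx·mx by age: 0, 3.997333…, 3.178, 3.084933…, 2.3472…, 3.2384, 1.125, 0.1672
R0 = Σ lx·mx = 17.138067… → 17.14

17.14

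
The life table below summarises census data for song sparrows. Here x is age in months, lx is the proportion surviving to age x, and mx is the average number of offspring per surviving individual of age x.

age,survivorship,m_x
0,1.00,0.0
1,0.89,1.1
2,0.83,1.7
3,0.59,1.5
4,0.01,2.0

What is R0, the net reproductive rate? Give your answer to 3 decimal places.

lx·mx by age: 0, 0.979, 1.411, 0.885, 0.02
R0 = Σ lx·mx = 3.295 → 3.295

3.295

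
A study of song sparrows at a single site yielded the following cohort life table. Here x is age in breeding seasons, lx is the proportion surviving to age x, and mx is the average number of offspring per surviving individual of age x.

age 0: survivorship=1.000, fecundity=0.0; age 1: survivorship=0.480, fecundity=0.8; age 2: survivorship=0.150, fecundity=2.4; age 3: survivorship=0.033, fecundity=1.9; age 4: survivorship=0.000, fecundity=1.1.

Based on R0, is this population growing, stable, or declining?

declining

R0 = Σ lx·mx = 0 + 0.384 + 0.36 + 0.0627 + 0 = 0.8067
R0 < 1, so the population is declining.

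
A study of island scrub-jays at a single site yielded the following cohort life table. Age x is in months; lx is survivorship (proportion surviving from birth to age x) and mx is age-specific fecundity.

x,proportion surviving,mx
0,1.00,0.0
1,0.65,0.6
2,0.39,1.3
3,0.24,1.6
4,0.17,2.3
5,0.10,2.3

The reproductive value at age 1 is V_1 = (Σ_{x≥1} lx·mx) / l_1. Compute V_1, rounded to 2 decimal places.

lx·mx for x ≥ 1: 0.39, 0.507, 0.384, 0.391, 0.23 → sum = 1.902
V_1 = 1.902 / l_1 = 1.902 / 0.65 = 2.926154… → 2.93

2.93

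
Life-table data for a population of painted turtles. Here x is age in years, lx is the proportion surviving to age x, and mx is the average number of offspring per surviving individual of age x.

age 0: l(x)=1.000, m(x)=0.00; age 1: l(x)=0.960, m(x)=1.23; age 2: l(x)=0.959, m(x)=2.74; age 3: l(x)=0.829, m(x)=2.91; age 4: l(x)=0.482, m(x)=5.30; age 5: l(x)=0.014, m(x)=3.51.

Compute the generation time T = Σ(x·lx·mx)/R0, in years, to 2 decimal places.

2.74

lx·mx: 0, 1.1808, 2.62766, 2.41239, 2.5546, 0.04914 → R0 = 8.82459
x·lx·mx: 0, 1.1808, 5.25532, 7.23717, 10.2184, 0.2457 → Σ = 24.13739
T = 24.13739 / 8.82459 = 2.735242… → 2.74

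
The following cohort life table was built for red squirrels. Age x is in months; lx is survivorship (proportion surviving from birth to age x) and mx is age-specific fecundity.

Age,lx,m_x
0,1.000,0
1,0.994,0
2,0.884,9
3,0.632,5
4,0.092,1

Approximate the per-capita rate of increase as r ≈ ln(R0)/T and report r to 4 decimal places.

R0 = Σ lx·mx = 0 + 0 + 7.956 + 3.16 + 0.092 = 11.208
Σ x·lx·mx = 25.76; T = 25.76/11.208 = 2.29836…
r ≈ ln(R0)/T = ln(11.208)/2.29836… = 1.051458… → 1.0515

1.0515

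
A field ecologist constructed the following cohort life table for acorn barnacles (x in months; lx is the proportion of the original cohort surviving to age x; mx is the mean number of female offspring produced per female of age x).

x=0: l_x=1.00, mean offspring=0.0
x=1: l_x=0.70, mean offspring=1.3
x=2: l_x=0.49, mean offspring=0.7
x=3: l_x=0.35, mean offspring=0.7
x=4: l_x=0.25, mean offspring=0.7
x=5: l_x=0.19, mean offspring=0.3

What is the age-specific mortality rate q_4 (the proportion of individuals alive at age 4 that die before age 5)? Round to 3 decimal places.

0.240

q_4 = (l_4 − l_5) / l_4 = (0.25 − 0.19) / 0.25
     = 0.06 / 0.25 = 0.24 → 0.240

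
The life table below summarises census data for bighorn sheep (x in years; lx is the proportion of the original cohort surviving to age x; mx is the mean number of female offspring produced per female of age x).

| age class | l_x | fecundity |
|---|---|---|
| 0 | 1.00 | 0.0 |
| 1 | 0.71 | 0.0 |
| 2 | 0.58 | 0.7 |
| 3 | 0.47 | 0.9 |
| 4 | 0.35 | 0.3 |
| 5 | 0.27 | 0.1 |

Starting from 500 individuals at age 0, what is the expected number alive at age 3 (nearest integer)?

235

Expected survivors = N0 · l_3 = 500 × 0.47 = 235 → 235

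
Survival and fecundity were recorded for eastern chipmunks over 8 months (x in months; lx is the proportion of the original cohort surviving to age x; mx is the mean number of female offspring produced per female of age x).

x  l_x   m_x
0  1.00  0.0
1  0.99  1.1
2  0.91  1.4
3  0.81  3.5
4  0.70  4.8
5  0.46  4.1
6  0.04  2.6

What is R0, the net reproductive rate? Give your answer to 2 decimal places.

10.55

lx·mx by age: 0, 1.089, 1.274, 2.835, 3.36, 1.886, 0.104
R0 = Σ lx·mx = 10.548 → 10.55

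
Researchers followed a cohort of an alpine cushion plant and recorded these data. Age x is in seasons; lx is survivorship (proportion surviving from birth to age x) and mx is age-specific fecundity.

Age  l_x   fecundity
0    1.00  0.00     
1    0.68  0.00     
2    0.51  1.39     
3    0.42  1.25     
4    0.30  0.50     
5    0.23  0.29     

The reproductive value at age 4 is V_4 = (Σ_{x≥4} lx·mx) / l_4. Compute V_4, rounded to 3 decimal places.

0.722

lx·mx for x ≥ 4: 0.15, 0.0667 → sum = 0.2167
V_4 = 0.2167 / l_4 = 0.2167 / 0.3 = 0.722333… → 0.722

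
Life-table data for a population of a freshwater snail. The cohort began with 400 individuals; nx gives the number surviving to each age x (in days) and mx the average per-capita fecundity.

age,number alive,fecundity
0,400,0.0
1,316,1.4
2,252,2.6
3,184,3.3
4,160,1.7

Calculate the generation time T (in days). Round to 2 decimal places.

lx = nx/n0 = nx/400: 1, 0.79, 0.63, 0.46, 0.4
lx·mx: 0, 1.106, 1.638, 1.518, 0.68 → R0 = 4.942
x·lx·mx: 0, 1.106, 3.276, 4.554, 2.72 → Σ = 11.656
T = 11.656 / 4.942 = 2.358559… → 2.36

2.36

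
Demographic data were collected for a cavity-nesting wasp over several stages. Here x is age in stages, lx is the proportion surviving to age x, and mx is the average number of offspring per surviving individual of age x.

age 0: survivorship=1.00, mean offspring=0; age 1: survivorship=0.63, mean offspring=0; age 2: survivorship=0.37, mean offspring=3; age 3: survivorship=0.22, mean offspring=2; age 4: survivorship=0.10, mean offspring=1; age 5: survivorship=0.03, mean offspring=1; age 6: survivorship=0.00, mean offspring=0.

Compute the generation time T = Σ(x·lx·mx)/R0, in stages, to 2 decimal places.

lx·mx: 0, 0, 1.11, 0.44, 0.1, 0.03, 0 → R0 = 1.68
x·lx·mx: 0, 0, 2.22, 1.32, 0.4, 0.15, 0 → Σ = 4.09
T = 4.09 / 1.68 = 2.434524… → 2.43

2.43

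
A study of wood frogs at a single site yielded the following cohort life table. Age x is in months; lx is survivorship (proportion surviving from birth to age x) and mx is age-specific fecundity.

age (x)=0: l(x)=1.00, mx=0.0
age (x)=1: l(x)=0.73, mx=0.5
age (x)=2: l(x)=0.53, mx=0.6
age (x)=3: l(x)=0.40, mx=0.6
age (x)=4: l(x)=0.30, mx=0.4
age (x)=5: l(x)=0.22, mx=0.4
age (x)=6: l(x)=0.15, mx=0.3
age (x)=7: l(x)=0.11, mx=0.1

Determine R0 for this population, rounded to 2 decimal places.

lx·mx by age: 0, 0.365, 0.318, 0.24, 0.12, 0.088, 0.045, 0.011
R0 = Σ lx·mx = 1.187 → 1.19

1.19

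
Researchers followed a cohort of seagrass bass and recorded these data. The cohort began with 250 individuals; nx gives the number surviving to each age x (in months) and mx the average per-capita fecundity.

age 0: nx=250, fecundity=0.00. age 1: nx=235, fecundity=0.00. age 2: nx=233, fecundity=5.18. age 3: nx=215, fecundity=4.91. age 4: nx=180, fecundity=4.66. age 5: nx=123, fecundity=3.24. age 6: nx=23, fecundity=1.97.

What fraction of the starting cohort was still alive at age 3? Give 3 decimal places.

l_3 = n_3/n_0 = 215/250 = 0.86 → 0.860

0.860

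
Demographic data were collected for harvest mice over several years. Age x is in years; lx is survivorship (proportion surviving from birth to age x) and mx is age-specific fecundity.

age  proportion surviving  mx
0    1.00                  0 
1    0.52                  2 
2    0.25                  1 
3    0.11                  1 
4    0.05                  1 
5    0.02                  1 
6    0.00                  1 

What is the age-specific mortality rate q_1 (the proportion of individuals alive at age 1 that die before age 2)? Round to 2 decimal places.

q_1 = (l_1 − l_2) / l_1 = (0.52 − 0.25) / 0.52
     = 0.27 / 0.52 = 0.519231… → 0.52

0.52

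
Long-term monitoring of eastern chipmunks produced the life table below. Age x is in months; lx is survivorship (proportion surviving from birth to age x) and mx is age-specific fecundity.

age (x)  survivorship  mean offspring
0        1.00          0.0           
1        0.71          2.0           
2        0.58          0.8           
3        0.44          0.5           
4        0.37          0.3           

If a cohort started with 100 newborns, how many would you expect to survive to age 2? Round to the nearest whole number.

Expected survivors = N0 · l_2 = 100 × 0.58 = 58 → 58

58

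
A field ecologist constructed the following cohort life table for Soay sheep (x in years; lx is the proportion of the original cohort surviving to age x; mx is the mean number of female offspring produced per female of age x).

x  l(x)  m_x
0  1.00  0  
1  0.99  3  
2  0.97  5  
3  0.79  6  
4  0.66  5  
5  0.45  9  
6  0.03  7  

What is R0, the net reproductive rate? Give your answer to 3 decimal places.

lx·mx by age: 0, 2.97, 4.85, 4.74, 3.3, 4.05, 0.21
R0 = Σ lx·mx = 20.12 → 20.120

20.120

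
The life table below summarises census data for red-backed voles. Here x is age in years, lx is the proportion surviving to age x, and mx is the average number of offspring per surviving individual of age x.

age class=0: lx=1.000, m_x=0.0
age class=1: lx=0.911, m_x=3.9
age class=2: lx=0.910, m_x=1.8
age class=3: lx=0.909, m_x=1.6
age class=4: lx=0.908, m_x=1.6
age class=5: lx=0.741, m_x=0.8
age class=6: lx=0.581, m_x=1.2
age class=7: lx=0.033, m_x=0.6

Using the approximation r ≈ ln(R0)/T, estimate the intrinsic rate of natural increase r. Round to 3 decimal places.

0.868

R0 = Σ lx·mx = 0 + 3.5529 + 1.638 + 1.4544 + 1.4528 + 0.5928 + 0.6972 + 0.0198 = 9.4079
Σ x·lx·mx = 24.2891; T = 24.2891/9.4079 = 2.58178…
r ≈ ln(R0)/T = ln(9.4079)/2.58178… = 0.86822… → 0.868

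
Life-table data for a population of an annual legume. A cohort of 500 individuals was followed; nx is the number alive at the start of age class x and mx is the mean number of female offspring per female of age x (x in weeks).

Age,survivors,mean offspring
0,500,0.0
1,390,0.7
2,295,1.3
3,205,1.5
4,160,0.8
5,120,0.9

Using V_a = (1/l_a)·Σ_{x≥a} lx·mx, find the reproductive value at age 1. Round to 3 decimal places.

lx = nx/n0 = nx/500: 1, 0.78, 0.59, 0.41, 0.32, 0.24
lx·mx for x ≥ 1: 0.546, 0.767, 0.615, 0.256, 0.216 → sum = 2.4
V_1 = 2.4 / l_1 = 2.4 / 0.78 = 3.076923… → 3.077

3.077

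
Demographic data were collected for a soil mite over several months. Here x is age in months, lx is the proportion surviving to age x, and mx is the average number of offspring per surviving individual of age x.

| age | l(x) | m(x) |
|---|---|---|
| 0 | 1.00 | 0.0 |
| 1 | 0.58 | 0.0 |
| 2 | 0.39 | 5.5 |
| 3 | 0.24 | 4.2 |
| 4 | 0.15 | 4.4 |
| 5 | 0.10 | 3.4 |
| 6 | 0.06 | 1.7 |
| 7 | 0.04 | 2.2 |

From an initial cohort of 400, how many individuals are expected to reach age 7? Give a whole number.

16

Expected survivors = N0 · l_7 = 400 × 0.04 = 16 → 16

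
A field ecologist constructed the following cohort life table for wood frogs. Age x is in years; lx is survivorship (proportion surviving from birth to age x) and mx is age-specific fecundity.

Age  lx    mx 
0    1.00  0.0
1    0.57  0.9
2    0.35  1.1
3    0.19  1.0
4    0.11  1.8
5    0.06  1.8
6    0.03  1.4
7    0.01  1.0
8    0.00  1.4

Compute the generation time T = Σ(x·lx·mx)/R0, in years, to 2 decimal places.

2.43

lx·mx: 0, 0.513, 0.385, 0.19, 0.198, 0.108, 0.042, 0.01, 0 → R0 = 1.446
x·lx·mx: 0, 0.513, 0.77, 0.57, 0.792, 0.54, 0.252, 0.07, 0 → Σ = 3.507
T = 3.507 / 1.446 = 2.425311… → 2.43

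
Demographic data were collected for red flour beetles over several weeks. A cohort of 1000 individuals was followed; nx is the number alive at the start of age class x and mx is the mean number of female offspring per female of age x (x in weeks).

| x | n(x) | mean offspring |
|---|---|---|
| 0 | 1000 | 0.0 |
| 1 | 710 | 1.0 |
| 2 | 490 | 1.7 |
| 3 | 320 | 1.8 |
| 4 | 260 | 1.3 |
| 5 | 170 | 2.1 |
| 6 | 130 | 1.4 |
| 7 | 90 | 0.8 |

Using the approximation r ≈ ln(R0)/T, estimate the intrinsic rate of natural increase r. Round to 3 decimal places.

lx = nx/n0 = nx/1000: 1, 0.71, 0.49, 0.32, 0.26, 0.17, 0.13, 0.09
R0 = Σ lx·mx = 0 + 0.71 + 0.833 + 0.576 + 0.338 + 0.357 + 0.182 + 0.072 = 3.068
Σ x·lx·mx = 8.837; T = 8.837/3.068 = 2.88038…
r ≈ ln(R0)/T = ln(3.068)/2.88038… = 0.38919… → 0.389

0.389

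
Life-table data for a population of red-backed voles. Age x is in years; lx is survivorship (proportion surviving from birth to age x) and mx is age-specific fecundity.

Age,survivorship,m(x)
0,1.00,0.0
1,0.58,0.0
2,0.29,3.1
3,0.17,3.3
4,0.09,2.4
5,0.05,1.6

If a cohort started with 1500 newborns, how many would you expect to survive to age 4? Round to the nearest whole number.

Expected survivors = N0 · l_4 = 1500 × 0.09 = 135 → 135

135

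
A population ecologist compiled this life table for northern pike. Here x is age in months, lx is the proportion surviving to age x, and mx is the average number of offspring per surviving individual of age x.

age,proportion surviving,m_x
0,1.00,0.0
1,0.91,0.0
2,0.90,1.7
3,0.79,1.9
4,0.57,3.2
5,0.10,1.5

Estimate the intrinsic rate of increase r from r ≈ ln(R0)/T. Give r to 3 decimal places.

R0 = Σ lx·mx = 0 + 0 + 1.53 + 1.501 + 1.824 + 0.15 = 5.005
Σ x·lx·mx = 15.609; T = 15.609/5.005 = 3.11868…
r ≈ ln(R0)/T = ln(5.005)/3.11868… = 0.51638… → 0.516

0.516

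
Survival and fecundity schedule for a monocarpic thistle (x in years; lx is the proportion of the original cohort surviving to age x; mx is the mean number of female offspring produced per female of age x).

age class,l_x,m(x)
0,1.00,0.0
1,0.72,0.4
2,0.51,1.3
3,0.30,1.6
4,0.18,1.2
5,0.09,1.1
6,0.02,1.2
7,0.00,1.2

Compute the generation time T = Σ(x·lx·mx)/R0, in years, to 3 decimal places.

2.575

lx·mx: 0, 0.288, 0.663, 0.48, 0.216, 0.099, 0.024, 0 → R0 = 1.77
x·lx·mx: 0, 0.288, 1.326, 1.44, 0.864, 0.495, 0.144, 0 → Σ = 4.557
T = 4.557 / 1.77 = 2.574576… → 2.575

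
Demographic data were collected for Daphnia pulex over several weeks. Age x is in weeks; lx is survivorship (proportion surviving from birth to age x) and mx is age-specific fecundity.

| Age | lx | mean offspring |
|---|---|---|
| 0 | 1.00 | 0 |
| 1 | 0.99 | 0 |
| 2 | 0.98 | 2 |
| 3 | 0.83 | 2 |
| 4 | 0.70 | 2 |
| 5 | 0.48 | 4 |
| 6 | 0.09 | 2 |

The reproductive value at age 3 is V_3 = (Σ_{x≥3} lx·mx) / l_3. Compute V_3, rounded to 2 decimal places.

6.22

lx·mx for x ≥ 3: 1.66, 1.4, 1.92, 0.18 → sum = 5.16
V_3 = 5.16 / l_3 = 5.16 / 0.83 = 6.216867… → 6.22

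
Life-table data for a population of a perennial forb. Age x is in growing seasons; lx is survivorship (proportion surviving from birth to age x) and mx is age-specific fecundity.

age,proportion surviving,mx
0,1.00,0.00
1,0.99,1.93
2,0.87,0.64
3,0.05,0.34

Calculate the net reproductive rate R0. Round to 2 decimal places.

2.48

lx·mx by age: 0, 1.9107, 0.5568, 0.017
R0 = Σ lx·mx = 2.4845 → 2.48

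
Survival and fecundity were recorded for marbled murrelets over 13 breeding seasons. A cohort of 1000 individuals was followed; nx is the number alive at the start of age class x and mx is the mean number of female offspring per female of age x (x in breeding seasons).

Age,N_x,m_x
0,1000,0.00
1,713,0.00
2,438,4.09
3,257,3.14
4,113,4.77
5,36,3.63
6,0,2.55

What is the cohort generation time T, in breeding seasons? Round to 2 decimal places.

2.70

lx = nx/n0 = nx/1000: 1, 0.713, 0.438, 0.257, 0.113, 0.036, 0
lx·mx: 0, 0, 1.79142, 0.80698, 0.53901, 0.13068, 0 → R0 = 3.26809
x·lx·mx: 0, 0, 3.58284, 2.42094, 2.15604, 0.6534, 0 → Σ = 8.81322
T = 8.81322 / 3.26809 = 2.696749… → 2.70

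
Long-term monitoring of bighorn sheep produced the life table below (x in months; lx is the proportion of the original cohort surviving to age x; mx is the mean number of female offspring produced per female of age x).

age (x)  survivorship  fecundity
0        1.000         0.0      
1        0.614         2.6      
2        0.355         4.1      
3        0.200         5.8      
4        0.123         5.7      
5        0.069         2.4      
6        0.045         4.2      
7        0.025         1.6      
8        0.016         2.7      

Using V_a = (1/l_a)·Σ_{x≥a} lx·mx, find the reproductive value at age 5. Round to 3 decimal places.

6.345

lx·mx for x ≥ 5: 0.1656, 0.189, 0.04, 0.0432 → sum = 0.4378
V_5 = 0.4378 / l_5 = 0.4378 / 0.069 = 6.344928… → 6.345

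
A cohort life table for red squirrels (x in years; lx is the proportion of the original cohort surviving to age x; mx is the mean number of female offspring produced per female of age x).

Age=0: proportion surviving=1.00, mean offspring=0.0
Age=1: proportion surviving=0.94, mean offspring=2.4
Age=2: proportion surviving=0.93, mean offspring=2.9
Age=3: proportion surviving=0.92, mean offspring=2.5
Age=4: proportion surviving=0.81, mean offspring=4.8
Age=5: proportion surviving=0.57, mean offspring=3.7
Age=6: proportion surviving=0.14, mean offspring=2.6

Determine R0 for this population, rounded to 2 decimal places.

lx·mx by age: 0, 2.256, 2.697, 2.3, 3.888, 2.109, 0.364
R0 = Σ lx·mx = 13.614 → 13.61

13.61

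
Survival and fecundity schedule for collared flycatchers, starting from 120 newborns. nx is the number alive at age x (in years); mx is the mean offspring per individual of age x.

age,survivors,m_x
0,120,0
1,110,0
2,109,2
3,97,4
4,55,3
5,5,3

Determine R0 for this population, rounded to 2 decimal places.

lx = nx/n0 = nx/120: 1, 0.91667…, 0.90833…, 0.80833…, 0.45833…, 0.04167…
lx·mx by age: 0, 0, 1.816667…, 3.233333…, 1.375…, 0.125…
R0 = Σ lx·mx = 6.55… → 6.55

6.55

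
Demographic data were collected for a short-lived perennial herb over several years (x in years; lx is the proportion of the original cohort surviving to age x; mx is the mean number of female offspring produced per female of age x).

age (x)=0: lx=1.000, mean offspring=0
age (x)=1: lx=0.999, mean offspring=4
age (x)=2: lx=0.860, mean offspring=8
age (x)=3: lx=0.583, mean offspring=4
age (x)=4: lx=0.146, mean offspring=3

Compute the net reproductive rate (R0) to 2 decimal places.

lx·mx by age: 0, 3.996, 6.88, 2.332, 0.438
R0 = Σ lx·mx = 13.646 → 13.65

13.65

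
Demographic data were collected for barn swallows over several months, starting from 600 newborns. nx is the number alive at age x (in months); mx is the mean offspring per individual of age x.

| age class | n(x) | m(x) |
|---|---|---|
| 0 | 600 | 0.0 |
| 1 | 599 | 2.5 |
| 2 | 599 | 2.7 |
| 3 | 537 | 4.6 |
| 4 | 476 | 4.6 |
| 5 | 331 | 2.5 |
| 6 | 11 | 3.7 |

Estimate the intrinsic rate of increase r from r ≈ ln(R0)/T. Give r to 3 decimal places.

lx = nx/n0 = nx/600: 1, 0.99833…, 0.99833…, 0.895, 0.79333…, 0.55167…, 0.01833…
R0 = Σ lx·mx = 0 + 2.49583… + 2.6955… + 4.117 + 3.64933… + 1.37917… + 0.06783… = 14.404667…
Σ x·lx·mx = 42.138…; T = 42.138…/14.404667… = 2.9253…
r ≈ ln(R0)/T = ln(14.404667…)/2.9253… = 0.91189… → 0.912

0.912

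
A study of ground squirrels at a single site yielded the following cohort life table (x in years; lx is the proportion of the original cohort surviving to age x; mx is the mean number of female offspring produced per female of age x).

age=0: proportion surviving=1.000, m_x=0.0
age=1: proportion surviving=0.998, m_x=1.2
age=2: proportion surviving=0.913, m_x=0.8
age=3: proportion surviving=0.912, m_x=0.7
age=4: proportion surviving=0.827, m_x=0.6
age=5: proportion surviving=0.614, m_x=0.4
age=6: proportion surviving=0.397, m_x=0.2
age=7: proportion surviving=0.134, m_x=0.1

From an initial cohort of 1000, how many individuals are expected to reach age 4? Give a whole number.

827

Expected survivors = N0 · l_4 = 1000 × 0.827 = 827 → 827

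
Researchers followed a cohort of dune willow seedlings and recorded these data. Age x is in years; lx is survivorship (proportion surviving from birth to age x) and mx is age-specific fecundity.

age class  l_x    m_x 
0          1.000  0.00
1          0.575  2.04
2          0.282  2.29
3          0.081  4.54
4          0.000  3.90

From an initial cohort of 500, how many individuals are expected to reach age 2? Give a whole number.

141

Expected survivors = N0 · l_2 = 500 × 0.282 = 141 → 141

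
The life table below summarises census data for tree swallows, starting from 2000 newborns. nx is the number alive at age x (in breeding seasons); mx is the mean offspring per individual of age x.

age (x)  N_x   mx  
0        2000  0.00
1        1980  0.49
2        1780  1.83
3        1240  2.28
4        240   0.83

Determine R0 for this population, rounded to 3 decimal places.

lx = nx/n0 = nx/2000: 1, 0.99, 0.89, 0.62, 0.12
lx·mx by age: 0, 0.4851, 1.6287, 1.4136, 0.0996
R0 = Σ lx·mx = 3.627 → 3.627

3.627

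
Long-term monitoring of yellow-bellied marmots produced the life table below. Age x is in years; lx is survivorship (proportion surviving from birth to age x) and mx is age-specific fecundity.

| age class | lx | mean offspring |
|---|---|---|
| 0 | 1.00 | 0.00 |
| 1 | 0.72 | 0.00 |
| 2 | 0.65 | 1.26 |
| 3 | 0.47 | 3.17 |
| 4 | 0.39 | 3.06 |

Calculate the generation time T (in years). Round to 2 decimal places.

lx·mx: 0, 0, 0.819, 1.4899, 1.1934 → R0 = 3.5023
x·lx·mx: 0, 0, 1.638, 4.4697, 4.7736 → Σ = 10.8813
T = 10.8813 / 3.5023 = 3.106901… → 3.11

3.11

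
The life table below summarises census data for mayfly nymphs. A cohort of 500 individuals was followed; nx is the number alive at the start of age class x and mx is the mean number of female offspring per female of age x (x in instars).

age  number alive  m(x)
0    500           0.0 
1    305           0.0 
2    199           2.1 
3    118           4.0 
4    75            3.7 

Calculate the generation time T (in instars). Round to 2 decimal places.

2.88

lx = nx/n0 = nx/500: 1, 0.61, 0.398, 0.236, 0.15
lx·mx: 0, 0, 0.8358, 0.944, 0.555 → R0 = 2.3348
x·lx·mx: 0, 0, 1.6716, 2.832, 2.22 → Σ = 6.7236
T = 6.7236 / 2.3348 = 2.879733… → 2.88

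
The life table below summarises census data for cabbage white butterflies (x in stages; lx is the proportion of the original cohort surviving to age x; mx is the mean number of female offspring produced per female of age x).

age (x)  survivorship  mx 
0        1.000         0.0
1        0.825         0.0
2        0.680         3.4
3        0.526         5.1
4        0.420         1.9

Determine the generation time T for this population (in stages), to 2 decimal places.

2.74

lx·mx: 0, 0, 2.312, 2.6826, 0.798 → R0 = 5.7926
x·lx·mx: 0, 0, 4.624, 8.0478, 3.192 → Σ = 15.8638
T = 15.8638 / 5.7926 = 2.738632… → 2.74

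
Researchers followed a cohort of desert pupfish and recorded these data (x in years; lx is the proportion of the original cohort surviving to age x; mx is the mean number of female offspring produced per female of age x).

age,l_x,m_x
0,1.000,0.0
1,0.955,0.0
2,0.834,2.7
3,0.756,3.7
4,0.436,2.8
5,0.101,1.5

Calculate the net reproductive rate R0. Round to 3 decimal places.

lx·mx by age: 0, 0, 2.2518, 2.7972, 1.2208, 0.1515
R0 = Σ lx·mx = 6.4213 → 6.421

6.421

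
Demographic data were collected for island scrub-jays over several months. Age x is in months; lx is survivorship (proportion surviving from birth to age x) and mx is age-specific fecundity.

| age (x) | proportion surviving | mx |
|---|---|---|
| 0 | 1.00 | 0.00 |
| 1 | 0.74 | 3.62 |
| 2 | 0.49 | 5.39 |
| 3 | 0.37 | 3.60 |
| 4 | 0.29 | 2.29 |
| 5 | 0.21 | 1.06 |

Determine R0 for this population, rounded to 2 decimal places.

lx·mx by age: 0, 2.6788, 2.6411, 1.332, 0.6641, 0.2226
R0 = Σ lx·mx = 7.5386 → 7.54

7.54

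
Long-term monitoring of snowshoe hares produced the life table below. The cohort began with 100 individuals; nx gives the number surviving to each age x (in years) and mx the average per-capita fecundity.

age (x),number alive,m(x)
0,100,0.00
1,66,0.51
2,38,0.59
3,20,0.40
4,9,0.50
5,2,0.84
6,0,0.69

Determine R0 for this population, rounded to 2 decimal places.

0.70

lx = nx/n0 = nx/100: 1, 0.66, 0.38, 0.2, 0.09, 0.02, 0
lx·mx by age: 0, 0.3366, 0.2242, 0.08, 0.045, 0.0168, 0
R0 = Σ lx·mx = 0.7026 → 0.70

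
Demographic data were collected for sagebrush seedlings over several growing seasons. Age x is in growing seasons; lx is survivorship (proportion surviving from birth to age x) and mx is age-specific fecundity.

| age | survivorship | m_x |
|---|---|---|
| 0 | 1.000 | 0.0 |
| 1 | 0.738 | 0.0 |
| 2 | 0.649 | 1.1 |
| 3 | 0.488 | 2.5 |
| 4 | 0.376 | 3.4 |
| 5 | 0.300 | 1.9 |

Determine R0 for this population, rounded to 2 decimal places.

3.78

lx·mx by age: 0, 0, 0.7139, 1.22, 1.2784, 0.57
R0 = Σ lx·mx = 3.7823 → 3.78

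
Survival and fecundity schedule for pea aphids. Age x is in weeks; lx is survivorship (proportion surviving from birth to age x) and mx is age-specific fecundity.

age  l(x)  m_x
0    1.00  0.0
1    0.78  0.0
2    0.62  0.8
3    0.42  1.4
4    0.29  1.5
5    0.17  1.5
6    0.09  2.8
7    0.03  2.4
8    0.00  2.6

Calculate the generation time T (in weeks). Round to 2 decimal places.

lx·mx: 0, 0, 0.496, 0.588, 0.435, 0.255, 0.252, 0.072, 0 → R0 = 2.098
x·lx·mx: 0, 0, 0.992, 1.764, 1.74, 1.275, 1.512, 0.504, 0 → Σ = 7.787
T = 7.787 / 2.098 = 3.71163… → 3.71

3.71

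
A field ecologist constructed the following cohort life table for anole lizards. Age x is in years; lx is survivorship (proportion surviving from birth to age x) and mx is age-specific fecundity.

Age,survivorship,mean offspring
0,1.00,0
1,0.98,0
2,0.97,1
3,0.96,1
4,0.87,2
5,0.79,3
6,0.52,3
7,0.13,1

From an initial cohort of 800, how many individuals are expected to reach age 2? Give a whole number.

776

Expected survivors = N0 · l_2 = 800 × 0.97 = 776 → 776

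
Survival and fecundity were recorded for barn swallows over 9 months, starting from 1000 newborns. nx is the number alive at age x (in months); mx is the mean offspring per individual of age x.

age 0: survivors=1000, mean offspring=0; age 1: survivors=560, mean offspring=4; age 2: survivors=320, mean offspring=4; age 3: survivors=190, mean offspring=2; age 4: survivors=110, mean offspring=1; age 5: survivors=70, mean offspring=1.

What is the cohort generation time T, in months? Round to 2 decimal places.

1.65

lx = nx/n0 = nx/1000: 1, 0.56, 0.32, 0.19, 0.11, 0.07
lx·mx: 0, 2.24, 1.28, 0.38, 0.11, 0.07 → R0 = 4.08
x·lx·mx: 0, 2.24, 2.56, 1.14, 0.44, 0.35 → Σ = 6.73
T = 6.73 / 4.08 = 1.64951… → 1.65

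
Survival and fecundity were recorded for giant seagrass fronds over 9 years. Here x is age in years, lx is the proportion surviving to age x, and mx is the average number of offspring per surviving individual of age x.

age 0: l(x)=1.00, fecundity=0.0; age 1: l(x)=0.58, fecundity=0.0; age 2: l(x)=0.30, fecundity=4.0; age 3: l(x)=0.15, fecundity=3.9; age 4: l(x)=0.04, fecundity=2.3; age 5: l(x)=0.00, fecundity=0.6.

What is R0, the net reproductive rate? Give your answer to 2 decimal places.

lx·mx by age: 0, 0, 1.2, 0.585, 0.092, 0
R0 = Σ lx·mx = 1.877 → 1.88

1.88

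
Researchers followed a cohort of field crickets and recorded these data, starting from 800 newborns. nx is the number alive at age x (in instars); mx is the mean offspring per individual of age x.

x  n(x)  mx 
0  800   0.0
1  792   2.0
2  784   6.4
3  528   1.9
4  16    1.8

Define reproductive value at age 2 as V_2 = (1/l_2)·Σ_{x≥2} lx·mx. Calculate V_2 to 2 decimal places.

7.72

lx = nx/n0 = nx/800: 1, 0.99, 0.98, 0.66, 0.02
lx·mx for x ≥ 2: 6.272, 1.254, 0.036 → sum = 7.562
V_2 = 7.562 / l_2 = 7.562 / 0.98 = 7.716327… → 7.72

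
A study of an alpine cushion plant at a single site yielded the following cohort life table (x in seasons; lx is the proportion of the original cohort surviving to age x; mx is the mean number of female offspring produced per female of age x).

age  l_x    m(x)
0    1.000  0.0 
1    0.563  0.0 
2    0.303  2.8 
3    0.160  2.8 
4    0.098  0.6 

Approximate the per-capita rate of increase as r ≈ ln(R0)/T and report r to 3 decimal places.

0.126

R0 = Σ lx·mx = 0 + 0 + 0.8484 + 0.448 + 0.0588 = 1.3552
Σ x·lx·mx = 3.276; T = 3.276/1.3552 = 2.41736…
r ≈ ln(R0)/T = ln(1.3552)/2.41736… = 0.12574… → 0.126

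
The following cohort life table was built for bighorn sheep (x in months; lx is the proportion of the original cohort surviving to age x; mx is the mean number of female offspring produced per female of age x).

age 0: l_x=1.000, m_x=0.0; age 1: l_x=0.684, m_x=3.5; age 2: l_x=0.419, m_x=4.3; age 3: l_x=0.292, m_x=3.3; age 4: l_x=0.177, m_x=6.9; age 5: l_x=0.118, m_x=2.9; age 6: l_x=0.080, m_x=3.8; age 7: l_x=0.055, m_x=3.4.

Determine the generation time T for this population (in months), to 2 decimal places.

2.58

lx·mx: 0, 2.394, 1.8017, 0.9636, 1.2213, 0.3422, 0.304, 0.187 → R0 = 7.2138
x·lx·mx: 0, 2.394, 3.6034, 2.8908, 4.8852, 1.711, 1.824, 1.309 → Σ = 18.6174
T = 18.6174 / 7.2138 = 2.580803… → 2.58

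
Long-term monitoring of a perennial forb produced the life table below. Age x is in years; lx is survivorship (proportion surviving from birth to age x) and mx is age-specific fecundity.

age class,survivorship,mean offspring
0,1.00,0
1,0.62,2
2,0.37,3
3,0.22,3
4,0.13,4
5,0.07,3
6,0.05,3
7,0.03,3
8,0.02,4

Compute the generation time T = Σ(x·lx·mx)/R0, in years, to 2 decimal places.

lx·mx: 0, 1.24, 1.11, 0.66, 0.52, 0.21, 0.15, 0.09, 0.08 → R0 = 4.06
x·lx·mx: 0, 1.24, 2.22, 1.98, 2.08, 1.05, 0.9, 0.63, 0.64 → Σ = 10.74
T = 10.74 / 4.06 = 2.64532… → 2.65

2.65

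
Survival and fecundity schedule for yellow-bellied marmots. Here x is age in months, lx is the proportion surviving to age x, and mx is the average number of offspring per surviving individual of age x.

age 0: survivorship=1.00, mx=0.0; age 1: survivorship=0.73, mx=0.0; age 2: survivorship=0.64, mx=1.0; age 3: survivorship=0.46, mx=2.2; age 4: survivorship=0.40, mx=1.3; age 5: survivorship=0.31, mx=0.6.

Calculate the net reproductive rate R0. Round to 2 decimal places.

lx·mx by age: 0, 0, 0.64, 1.012, 0.52, 0.186
R0 = Σ lx·mx = 2.358 → 2.36

2.36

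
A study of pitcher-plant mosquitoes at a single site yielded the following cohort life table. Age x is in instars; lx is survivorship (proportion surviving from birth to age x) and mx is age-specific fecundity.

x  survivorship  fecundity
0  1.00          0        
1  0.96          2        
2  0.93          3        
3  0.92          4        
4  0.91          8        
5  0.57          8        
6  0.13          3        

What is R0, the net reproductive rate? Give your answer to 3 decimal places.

lx·mx by age: 0, 1.92, 2.79, 3.68, 7.28, 4.56, 0.39
R0 = Σ lx·mx = 20.62 → 20.620

20.620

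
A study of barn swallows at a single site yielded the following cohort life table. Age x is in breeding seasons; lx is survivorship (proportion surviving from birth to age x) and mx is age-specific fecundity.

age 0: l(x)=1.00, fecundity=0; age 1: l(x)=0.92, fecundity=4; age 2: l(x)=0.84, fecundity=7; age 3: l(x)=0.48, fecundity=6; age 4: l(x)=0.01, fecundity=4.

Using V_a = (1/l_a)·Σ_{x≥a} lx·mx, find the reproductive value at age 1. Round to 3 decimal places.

lx·mx for x ≥ 1: 3.68, 5.88, 2.88, 0.04 → sum = 12.48
V_1 = 12.48 / l_1 = 12.48 / 0.92 = 13.565217… → 13.565

13.565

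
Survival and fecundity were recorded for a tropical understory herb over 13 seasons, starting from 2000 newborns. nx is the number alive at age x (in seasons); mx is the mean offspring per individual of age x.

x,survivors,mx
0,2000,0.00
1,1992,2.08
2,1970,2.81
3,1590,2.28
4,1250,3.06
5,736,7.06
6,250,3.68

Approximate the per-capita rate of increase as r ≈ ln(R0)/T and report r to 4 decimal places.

lx = nx/n0 = nx/2000: 1, 0.996, 0.985, 0.795, 0.625, 0.368, 0.125
R0 = Σ lx·mx = 0 + 2.07168 + 2.76785 + 1.8126 + 1.9125 + 2.59808 + 0.46 = 11.62271
Σ x·lx·mx = 36.44558; T = 36.44558/11.62271 = 3.13572…
r ≈ ln(R0)/T = ln(11.62271)/3.13572… = 0.782264… → 0.7823

0.7823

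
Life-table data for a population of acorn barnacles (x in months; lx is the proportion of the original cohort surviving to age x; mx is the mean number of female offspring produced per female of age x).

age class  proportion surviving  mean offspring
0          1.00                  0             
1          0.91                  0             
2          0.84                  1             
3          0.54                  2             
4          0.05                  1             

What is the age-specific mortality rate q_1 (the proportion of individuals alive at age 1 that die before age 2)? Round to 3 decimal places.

q_1 = (l_1 − l_2) / l_1 = (0.91 − 0.84) / 0.91
     = 0.07 / 0.91 = 0.076923… → 0.077

0.077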